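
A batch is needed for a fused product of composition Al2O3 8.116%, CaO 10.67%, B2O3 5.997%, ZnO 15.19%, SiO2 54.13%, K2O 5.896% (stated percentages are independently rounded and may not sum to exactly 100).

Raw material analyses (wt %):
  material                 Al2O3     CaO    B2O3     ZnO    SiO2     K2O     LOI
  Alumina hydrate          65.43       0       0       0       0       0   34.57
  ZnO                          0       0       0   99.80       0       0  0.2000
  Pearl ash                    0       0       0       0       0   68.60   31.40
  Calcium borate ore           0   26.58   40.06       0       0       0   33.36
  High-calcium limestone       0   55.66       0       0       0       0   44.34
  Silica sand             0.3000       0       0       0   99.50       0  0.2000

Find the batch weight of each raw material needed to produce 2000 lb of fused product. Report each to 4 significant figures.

Batch per 2000 lb fused product:
  Alumina hydrate: 243.1 lb
  ZnO: 304.4 lb
  Pearl ash: 171.9 lb
  Calcium borate ore: 299.4 lb
  High-calcium limestone: 240.4 lb
  Silica sand: 1088 lb
Total batch = 2347 lb; LOI loss = 347.3 lb; yield = 85.20%

The whole derivation keeps exact precision through every step; in-progress results are shown, with 4-significant-figure rounding, within the worked lines; every reported result is rounded exactly once. The derived quantities (LOI, the totals, the yield, the six compositions, glass mass) are recomputed at exact precision starting from the weights for 2000 lb of glass as quoted within problem or answer.
Oxide mass targets, per 2000 lb fused product:
  Al2O3: 8.116% × 2000 = 162.3 lb
  CaO: 10.67% × 2000 = 213.4 lb
  B2O3: 5.997% × 2000 = 119.9 lb
  ZnO: 15.19% × 2000 = 303.8 lb
  SiO2: 54.13% × 2000 = 1083 lb
  K2O: 5.896% × 2000 = 117.9 lb
Checking each oxide sum on the weights just shown, versus the basis set out (each sum matches its target mass up to rounding of the answer):
  Al2O3: 243.1·0.6543 + 1088·0.003000 = 162.3 lb (target 162.3 lb)
  CaO: 299.4·0.2658 + 240.4·0.5566 = 213.4 lb (target 213.4 lb)
  B2O3: 299.4·0.4006 = 119.9 lb (target 119.9 lb)
  ZnO: 304.4·0.9980 = 303.8 lb (target 303.8 lb)
  SiO2: 1088·0.9950 = 1083 lb (target 1083 lb)
  K2O: 171.9·0.6860 = 117.9 lb (target 117.9 lb)
Auditing the glass mass value: whole batch net of LOI = 2000 lb (per-oxide target masses sum to 2000 lb; the stated basis being 2000 lb — differing by rounding only).
Adding the batch up: Σ batch = 2347 lb; the LOI term Σ batch·LOI equals 347.3 lb; yield = glass ÷ total batch = 85.20%.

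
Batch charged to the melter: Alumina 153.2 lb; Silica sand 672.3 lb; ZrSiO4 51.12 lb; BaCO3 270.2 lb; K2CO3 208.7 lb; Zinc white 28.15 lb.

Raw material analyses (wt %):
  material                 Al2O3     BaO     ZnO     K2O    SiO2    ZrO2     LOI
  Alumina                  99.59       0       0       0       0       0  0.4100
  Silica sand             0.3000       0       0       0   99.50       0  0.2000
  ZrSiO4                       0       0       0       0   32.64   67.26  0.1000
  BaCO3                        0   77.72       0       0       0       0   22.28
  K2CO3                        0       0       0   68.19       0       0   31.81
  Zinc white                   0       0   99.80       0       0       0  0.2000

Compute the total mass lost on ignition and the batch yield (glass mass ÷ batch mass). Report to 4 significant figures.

Working values are printed rounded to 4 significant figures in the printout; all internal work holds full float precision at every stage; exactly one rounding goes into every reported result — all derived quantities (the totals, six oxide percentages, LOI, the yield, net glass mass) are recomputed at exact precision using the weight values at 1255 lb of glass, as set out in question or answer.
Material-by-material LOI:
  Alumina: 153.2 × 0.004100 = 0.6281 lb
  Silica sand: 672.3 × 0.002000 = 1.345 lb
  ZrSiO4: 51.12 × 0.001000 = 0.05112 lb
  BaCO3: 270.2 × 0.2228 = 60.20 lb
  K2CO3: 208.7 × 0.3181 = 66.39 lb
  Zinc white: 28.15 × 0.002000 = 0.05630 lb
Total LOI = 128.7 lb
Glass = batch − LOI = 1384 − 128.7 = 1255 lb

LOI loss = 128.7 lb; glass = 1255 lb; yield = 90.70%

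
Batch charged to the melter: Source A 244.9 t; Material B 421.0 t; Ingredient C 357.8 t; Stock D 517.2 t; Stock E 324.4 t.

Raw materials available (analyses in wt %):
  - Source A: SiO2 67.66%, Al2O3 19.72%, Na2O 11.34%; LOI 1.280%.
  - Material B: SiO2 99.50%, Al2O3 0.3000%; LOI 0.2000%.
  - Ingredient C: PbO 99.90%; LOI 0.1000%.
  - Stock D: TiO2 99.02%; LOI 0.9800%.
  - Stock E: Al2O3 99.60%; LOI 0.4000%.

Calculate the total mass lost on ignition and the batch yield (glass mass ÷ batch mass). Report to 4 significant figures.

In-progress results are shown rounded off to 4 significant figures in the printout. The whole derivation keeps full float precision from start to finish; each reported number is rounded a single time — derived quantities, which include totals, net glass mass, ignition loss, the five compositions, yield, are computed at exact precision, as given in either problem or answer, from the weighed amounts per 1855 t of glass.
Ignition loss by material:
  Source A: 244.9 × 0.01280 = 3.135 t
  Material B: 421.0 × 0.002000 = 0.8420 t
  Ingredient C: 357.8 × 0.001000 = 0.3578 t
  Stock D: 517.2 × 0.009800 = 5.069 t
  Stock E: 324.4 × 0.004000 = 1.298 t
Total LOI = 10.70 t
Glass = batch − LOI = 1865 − 10.70 = 1855 t

LOI loss = 10.70 t; glass = 1855 t; yield = 99.43%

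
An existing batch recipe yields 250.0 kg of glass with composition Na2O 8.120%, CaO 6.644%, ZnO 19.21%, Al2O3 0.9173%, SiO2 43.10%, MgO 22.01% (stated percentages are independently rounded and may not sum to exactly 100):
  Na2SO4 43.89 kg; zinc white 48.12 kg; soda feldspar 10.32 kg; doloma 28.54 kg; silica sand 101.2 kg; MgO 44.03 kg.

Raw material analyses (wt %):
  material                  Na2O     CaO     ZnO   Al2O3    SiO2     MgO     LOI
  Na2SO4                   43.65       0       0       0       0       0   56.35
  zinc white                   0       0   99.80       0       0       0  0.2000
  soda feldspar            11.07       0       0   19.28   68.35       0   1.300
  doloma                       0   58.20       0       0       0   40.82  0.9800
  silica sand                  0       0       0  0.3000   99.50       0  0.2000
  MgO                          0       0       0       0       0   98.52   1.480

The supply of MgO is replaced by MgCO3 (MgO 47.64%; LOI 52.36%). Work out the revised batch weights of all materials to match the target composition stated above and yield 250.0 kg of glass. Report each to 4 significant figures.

In-progress results are shown rounded off to 4 significant digits alongside each step; every computation keeps full float precision at every stage — each reported result carries a single rounding; derived quantities are re-derived at exact precision (LOI, totals, glass mass, yield, six oxide percentages) from the weighed amounts on 250.0 kg of glass as given in either problem or answer.
Target masses of each oxide per 250.0 kg glass:
  Na2O: 8.120% × 250.0 = 20.30 kg
  CaO: 6.644% × 250.0 = 16.61 kg
  ZnO: 19.21% × 250.0 = 48.02 kg
  Al2O3: 0.9173% × 250.0 = 2.293 kg
  SiO2: 43.10% × 250.0 = 107.8 kg
  MgO: 22.01% × 250.0 = 55.02 kg
Checking each oxide sum applying the batch weights above, at the basis given (summed amounts equal target values once rounding is allowed for):
  Na2O: 43.89·0.4365 + 10.32·0.1107 = 20.30 kg (target 20.30 kg)
  CaO: 28.54·0.5820 = 16.61 kg (target 16.61 kg)
  ZnO: 48.12·0.9980 = 48.02 kg (target 48.02 kg)
  Al2O3: 10.32·0.1928 + 101.2·0.003000 = 2.293 kg (target 2.293 kg)
  SiO2: 10.32·0.6835 + 101.2·0.9950 = 107.7 kg (target 107.8 kg)
  MgO: 28.54·0.4082 + 91.05·0.4764 = 55.03 kg (target 55.02 kg)
Glass mass check: whole batch net of LOI = 250.0 kg (the targets, summed, come to 250.0 kg; basis as stated: 250.0 kg — gaps are rounding artifacts).
Total batch = Σ batch = 323.1 kg; LOI removed, Σ of batch·LOI: 73.12 kg; yield: glass divided by total = 77.37%.

Revised batch per 250.0 kg glass:
  Na2SO4: 43.89 kg
  zinc white: 48.12 kg
  soda feldspar: 10.32 kg
  doloma: 28.54 kg
  silica sand: 101.2 kg
  MgCO3: 91.05 kg
Total batch = 323.1 kg; LOI loss = 73.12 kg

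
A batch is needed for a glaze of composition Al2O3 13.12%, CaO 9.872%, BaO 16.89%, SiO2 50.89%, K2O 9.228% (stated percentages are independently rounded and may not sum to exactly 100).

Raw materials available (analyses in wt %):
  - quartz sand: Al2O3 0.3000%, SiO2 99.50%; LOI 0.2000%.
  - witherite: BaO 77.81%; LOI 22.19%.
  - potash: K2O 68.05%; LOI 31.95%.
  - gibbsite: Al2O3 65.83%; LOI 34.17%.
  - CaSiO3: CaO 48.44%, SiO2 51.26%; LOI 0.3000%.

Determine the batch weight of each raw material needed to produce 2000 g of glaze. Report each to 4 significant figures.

Every computation holds full precision through the solve — mid-chain values are displayed, rounded to 4 significant figures, in the printout; every reported value receives exactly one rounding. All derived quantities are carried in full precision (yield, the five compositions, totals, glass mass, LOI) from the weighed amounts for 2000 g of glass precisely as stated by the problem or the answer.
Oxide mass targets, per 2000 g glaze:
  Al2O3: 13.12% × 2000 = 262.4 g
  CaO: 9.872% × 2000 = 197.4 g
  BaO: 16.89% × 2000 = 337.8 g
  SiO2: 50.89% × 2000 = 1018 g
  K2O: 9.228% × 2000 = 184.6 g
Balance tally, oxide-wise, on the weights just shown, relative to the basis at hand (each sum matches its target mass net of answer rounding effects):
  Al2O3: 812.9·0.003000 + 394.9·0.6583 = 262.4 g (target 262.4 g)
  CaO: 407.6·0.4844 = 197.4 g (target 197.4 g)
  BaO: 434.1·0.7781 = 337.8 g (target 337.8 g)
  SiO2: 812.9·0.9950 + 407.6·0.5126 = 1018 g (target 1018 g)
  K2O: 271.2·0.6805 = 184.6 g (target 184.6 g)
Glass-mass closure: total charge less LOI = 2000 g (summing oxide targets gives 2000 g; stated basis 2000 g — gaps are rounding artifacts).
Adding the batch up: Σ batch = 2321 g; the LOI term Σ batch·LOI equals 320.8 g; yield: glass divided by total = 86.18%.

Batch per 2000 g glaze:
  quartz sand: 812.9 g
  witherite: 434.1 g
  potash: 271.2 g
  gibbsite: 394.9 g
  CaSiO3: 407.6 g
Total batch = 2321 g; LOI loss = 320.8 g; yield = 86.18%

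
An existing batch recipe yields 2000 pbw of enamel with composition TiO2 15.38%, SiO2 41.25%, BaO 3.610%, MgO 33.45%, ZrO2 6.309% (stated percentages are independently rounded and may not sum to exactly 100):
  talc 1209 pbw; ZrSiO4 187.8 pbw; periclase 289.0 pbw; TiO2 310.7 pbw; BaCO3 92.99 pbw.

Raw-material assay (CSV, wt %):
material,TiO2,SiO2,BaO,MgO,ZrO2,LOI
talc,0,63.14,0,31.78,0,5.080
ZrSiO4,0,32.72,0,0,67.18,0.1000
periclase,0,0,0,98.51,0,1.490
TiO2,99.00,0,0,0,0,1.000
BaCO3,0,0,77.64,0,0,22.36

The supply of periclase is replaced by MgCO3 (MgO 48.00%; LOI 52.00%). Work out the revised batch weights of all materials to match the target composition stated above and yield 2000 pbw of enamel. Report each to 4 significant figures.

Revised batch per 2000 pbw enamel:
  talc: 1209 pbw
  ZrSiO4: 187.8 pbw
  MgCO3: 593.1 pbw
  TiO2: 310.7 pbw
  BaCO3: 92.99 pbw
Total batch = 2394 pbw; LOI loss = 393.9 pbw

Working values are displayed (rounded to four significant figures) across the worked steps — all arithmetic runs at exact precision in every operation — every reported value is rounded only once; the derived quantities (yield, net glass mass, five oxide percentages, LOI, the totals) are computed from the weighed amounts at 2000 pbw of glass in full precision exactly as shown in the question or the answer.
Oxide-by-oxide targets in 2000 pbw enamel:
  TiO2: 15.38% × 2000 = 307.6 pbw
  SiO2: 41.25% × 2000 = 825.0 pbw
  BaO: 3.610% × 2000 = 72.20 pbw
  MgO: 33.45% × 2000 = 669.0 pbw
  ZrO2: 6.309% × 2000 = 126.2 pbw
Balance tally, oxide-wise, from the weights as reported, on the stated basis (every target is met by its sum inside rounding margins):
  TiO2: 310.7·0.9900 = 307.6 pbw (target 307.6 pbw)
  SiO2: 1209·0.6314 + 187.8·0.3272 = 824.8 pbw (target 825.0 pbw)
  BaO: 92.99·0.7764 = 72.20 pbw (target 72.20 pbw)
  MgO: 1209·0.3178 + 593.1·0.4800 = 668.9 pbw (target 669.0 pbw)
  ZrO2: 187.8·0.6718 = 126.2 pbw (target 126.2 pbw)
Auditing the glass mass value: total batch − LOI = 2000 pbw (the targets, summed, come to 2000 pbw; against the stated basis, 2000 pbw — gaps are rounding artifacts).
Adding the batch up: Σ batch = 2394 pbw; Σ batch·LOI gives LOI loss = 393.9 pbw; yield: glass divided by total = 83.54%.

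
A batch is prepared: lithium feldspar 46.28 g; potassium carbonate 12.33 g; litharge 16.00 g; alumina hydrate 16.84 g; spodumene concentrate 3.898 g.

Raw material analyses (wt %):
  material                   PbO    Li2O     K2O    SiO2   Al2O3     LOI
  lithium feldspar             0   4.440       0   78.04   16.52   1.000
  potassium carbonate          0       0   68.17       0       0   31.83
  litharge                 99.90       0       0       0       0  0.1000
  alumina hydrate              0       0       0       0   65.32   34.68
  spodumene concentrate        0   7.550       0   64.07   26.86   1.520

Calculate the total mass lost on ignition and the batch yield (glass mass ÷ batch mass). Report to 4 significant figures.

LOI loss = 10.30 g; glass = 85.05 g; yield = 89.19%

All arithmetic carries full precision end to end; the intermediate values are displayed (rounded to 4 significant digits) as written. Every reported result receives exactly one rounding. The derived quantities (LOI, glass mass, the totals, yield, the five compositions) are carried starting from the weights on 85.05 g of glass in full float precision as quoted within problem or answer.
Ignition loss by material:
  lithium feldspar: 46.28 × 0.01000 = 0.4628 g
  potassium carbonate: 12.33 × 0.3183 = 3.925 g
  litharge: 16.00 × 0.001000 = 0.01600 g
  alumina hydrate: 16.84 × 0.3468 = 5.840 g
  spodumene concentrate: 3.898 × 0.01520 = 0.05925 g
Total LOI = 10.30 g
Glass = batch − LOI = 95.35 − 10.30 = 85.05 g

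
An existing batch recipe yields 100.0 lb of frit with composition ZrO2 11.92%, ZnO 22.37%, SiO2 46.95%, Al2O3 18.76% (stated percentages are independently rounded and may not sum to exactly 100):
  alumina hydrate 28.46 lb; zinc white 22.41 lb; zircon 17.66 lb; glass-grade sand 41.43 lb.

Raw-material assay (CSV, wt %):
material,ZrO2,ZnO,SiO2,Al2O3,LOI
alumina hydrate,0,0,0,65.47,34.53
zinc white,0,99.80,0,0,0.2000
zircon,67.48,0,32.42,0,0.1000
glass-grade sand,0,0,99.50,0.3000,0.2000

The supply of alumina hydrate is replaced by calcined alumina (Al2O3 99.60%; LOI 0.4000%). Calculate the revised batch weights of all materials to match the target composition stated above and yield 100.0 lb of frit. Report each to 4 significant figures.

Revised batch per 100.0 lb frit:
  calcined alumina: 18.71 lb
  zinc white: 22.41 lb
  zircon: 17.66 lb
  glass-grade sand: 41.43 lb
Total batch = 100.2 lb; LOI loss = 0.2202 lb

Mid-chain values are printed rounded off to 4 significant digits in the printout. Each numeric step keeps full precision in every operation — each reported value takes just one rounding — all derived quantities are re-derived from the weighed amounts at 100.0 lb of glass at exact precision (yield, the totals, the four compositions, LOI, glass mass) as they appear in either problem or answer.
Oxide mass targets, per 100.0 lb frit:
  ZrO2: 11.92% × 100.0 = 11.92 lb
  ZnO: 22.37% × 100.0 = 22.37 lb
  SiO2: 46.95% × 100.0 = 46.95 lb
  Al2O3: 18.76% × 100.0 = 18.76 lb
Balance tally, oxide-wise, with the batch weights as given, for the quoted basis mass (summed amounts equal target values within answer rounding):
  ZrO2: 17.66·0.6748 = 11.92 lb (target 11.92 lb)
  ZnO: 22.41·0.9980 = 22.37 lb (target 22.37 lb)
  SiO2: 17.66·0.3242 + 41.43·0.9950 = 46.95 lb (target 46.95 lb)
  Al2O3: 18.71·0.9960 + 41.43·0.003000 = 18.76 lb (target 18.76 lb)
Glass mass check: the batch minus its LOI: 99.99 lb (the Σ of target masses is 100.0 lb; basis as stated: 100.0 lb — rounding explains the deltas).
Whole-batch sum: Σ batch = 100.2 lb; ignition loss, Σ(batch × LOI) = 0.2202 lb; yield: glass divided by total = 99.78%.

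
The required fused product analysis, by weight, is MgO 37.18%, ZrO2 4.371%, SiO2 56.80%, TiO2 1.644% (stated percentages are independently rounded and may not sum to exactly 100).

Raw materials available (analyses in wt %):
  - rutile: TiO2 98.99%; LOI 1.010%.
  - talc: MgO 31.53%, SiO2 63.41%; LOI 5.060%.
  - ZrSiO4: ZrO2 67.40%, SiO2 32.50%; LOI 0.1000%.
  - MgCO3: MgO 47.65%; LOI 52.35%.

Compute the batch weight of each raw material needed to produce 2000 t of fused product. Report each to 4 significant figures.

The whole derivation maintains exact precision through every step; mid-chain values are printed, rounded to four significant digits, in the printout. Every reported figure takes a single rounding; all derived quantities (glass mass, yield, the four compositions, the totals, ignition loss) are computed at full float precision starting from the weights at 2000 t of glass, as they appear in the question or the answer.
Oxide mass targets, per 2000 t fused product:
  MgO: 37.18% × 2000 = 743.6 t
  ZrO2: 4.371% × 2000 = 87.42 t
  SiO2: 56.80% × 2000 = 1136 t
  TiO2: 1.644% × 2000 = 32.88 t
Verifying the oxide balance applying the batch weights above, on the stated basis (sums match the target masses net of answer rounding effects):
  MgO: 1725·0.3153 + 419.1·0.4765 = 743.6 t (target 743.6 t)
  ZrO2: 129.7·0.6740 = 87.42 t (target 87.42 t)
  SiO2: 1725·0.6341 + 129.7·0.3250 = 1136 t (target 1136 t)
  TiO2: 33.22·0.9899 = 32.88 t (target 32.88 t)
Mass balance on the glass: whole batch net of LOI = 2000 t (the targets, summed, come to 2000 t; versus the stated basis of 2000 t — a pure rounding effect).
Adding the batch up: Σ batch = 2307 t; loss to ignition Σ batch·LOI = 307.1 t; yield, glass over the total, = 86.69%.

Batch per 2000 t fused product:
  rutile: 33.22 t
  talc: 1725 t
  ZrSiO4: 129.7 t
  MgCO3: 419.1 t
Total batch = 2307 t; LOI loss = 307.1 t; yield = 86.69%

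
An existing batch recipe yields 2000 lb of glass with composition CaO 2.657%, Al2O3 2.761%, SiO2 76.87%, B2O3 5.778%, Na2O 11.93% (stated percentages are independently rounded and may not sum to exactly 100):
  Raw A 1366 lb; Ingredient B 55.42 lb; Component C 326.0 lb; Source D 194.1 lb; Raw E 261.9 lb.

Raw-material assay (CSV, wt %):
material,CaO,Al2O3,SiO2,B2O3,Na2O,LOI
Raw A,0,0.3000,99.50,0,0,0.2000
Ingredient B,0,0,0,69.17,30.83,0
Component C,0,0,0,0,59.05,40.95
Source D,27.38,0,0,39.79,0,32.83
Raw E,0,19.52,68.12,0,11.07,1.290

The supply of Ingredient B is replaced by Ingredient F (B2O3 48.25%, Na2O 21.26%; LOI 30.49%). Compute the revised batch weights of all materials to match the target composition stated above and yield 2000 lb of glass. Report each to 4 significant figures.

Working values are displayed rounded off to 4 significant figures alongside each step. Each numeric step holds full precision at all times; a single rounding produces each reported number; all derived quantities (the five compositions, totals, LOI, glass mass, yield) are re-derived in exact precision from the batch weights per 2000 lb of glass precisely as stated by either problem or answer.
Per-oxide target masses for 2000 lb glass:
  CaO: 2.657% × 2000 = 53.14 lb
  Al2O3: 2.761% × 2000 = 55.22 lb
  SiO2: 76.87% × 2000 = 1537 lb
  B2O3: 5.778% × 2000 = 115.6 lb
  Na2O: 11.93% × 2000 = 238.6 lb
Mass-balance tally per oxide applying the batch weights above, relative to the basis at hand (every target is met by its sum net of answer rounding effects):
  CaO: 194.1·0.2738 = 53.14 lb (target 53.14 lb)
  Al2O3: 1366·0.003000 + 261.9·0.1952 = 55.22 lb (target 55.22 lb)
  SiO2: 1366·0.9950 + 261.9·0.6812 = 1538 lb (target 1537 lb)
  B2O3: 79.45·0.4825 + 194.1·0.3979 = 115.6 lb (target 115.6 lb)
  Na2O: 79.45·0.2126 + 326.4·0.5905 + 261.9·0.1107 = 238.6 lb (target 238.6 lb)
Glass mass check: total charge less LOI = 2000 lb (the Σ of target masses is 2000 lb; stated basis 2000 lb — any gap is answer rounding).
Batch total: Σ batch = 2228 lb; Σ batch·LOI gives LOI loss = 227.7 lb; yield = glass ÷ total batch = 89.78%.

Revised batch per 2000 lb glass:
  Raw A: 1366 lb
  Ingredient F: 79.45 lb
  Component C: 326.4 lb
  Source D: 194.1 lb
  Raw E: 261.9 lb
Total batch = 2228 lb; LOI loss = 227.7 lb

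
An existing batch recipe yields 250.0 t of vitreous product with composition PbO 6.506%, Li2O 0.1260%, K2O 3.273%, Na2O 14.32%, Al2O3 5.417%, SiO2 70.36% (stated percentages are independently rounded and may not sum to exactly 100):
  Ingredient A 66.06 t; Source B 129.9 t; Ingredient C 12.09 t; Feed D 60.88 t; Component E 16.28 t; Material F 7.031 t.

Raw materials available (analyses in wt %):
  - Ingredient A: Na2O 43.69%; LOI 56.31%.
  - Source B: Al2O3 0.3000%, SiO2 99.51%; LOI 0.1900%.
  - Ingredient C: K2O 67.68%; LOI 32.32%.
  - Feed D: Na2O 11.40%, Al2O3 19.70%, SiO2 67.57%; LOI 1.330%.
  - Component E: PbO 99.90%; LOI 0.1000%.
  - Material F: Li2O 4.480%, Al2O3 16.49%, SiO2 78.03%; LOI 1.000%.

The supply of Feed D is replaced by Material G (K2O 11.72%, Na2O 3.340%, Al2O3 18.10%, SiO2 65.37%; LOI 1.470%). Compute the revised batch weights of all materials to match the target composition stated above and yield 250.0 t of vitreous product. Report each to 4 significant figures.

Revised batch per 250.0 t vitreous product:
  Ingredient A: 76.87 t
  Source B: 127.7 t
  Ingredient C: 0.6093 t
  Material G: 66.30 t
  Component E: 16.28 t
  Material F: 7.031 t
Total batch = 294.8 t; LOI loss = 44.79 t

Full float precision is held throughout — values along the way are printed, with 4-significant-figure rounding, in the working; every reported figure is rounded exactly once; all derived quantities, including the totals, six oxide percentages, net glass mass, yield, LOI, are re-derived using the weight values for 250.0 t of glass at exact precision as set out in either problem or answer.
Target oxide masses per 250.0 t vitreous product:
  PbO: 6.506% × 250.0 = 16.26 t
  Li2O: 0.1260% × 250.0 = 0.3150 t
  K2O: 3.273% × 250.0 = 8.182 t
  Na2O: 14.32% × 250.0 = 35.80 t
  Al2O3: 5.417% × 250.0 = 13.54 t
  SiO2: 70.36% × 250.0 = 175.9 t
Checking each oxide sum using the reported weights, versus the basis set out (every target is met by its sum exact up to rounding of places):
  PbO: 16.28·0.9990 = 16.26 t (target 16.26 t)
  Li2O: 7.031·0.04480 = 0.3150 t (target 0.3150 t)
  K2O: 0.6093·0.6768 + 66.30·0.1172 = 8.183 t (target 8.182 t)
  Na2O: 76.87·0.4369 + 66.30·0.03340 = 35.80 t (target 35.80 t)
  Al2O3: 127.7·0.003000 + 66.30·0.1810 + 7.031·0.1649 = 13.54 t (target 13.54 t)
  SiO2: 127.7·0.9951 + 66.30·0.6537 + 7.031·0.7803 = 175.9 t (target 175.9 t)
Consistency of the glass mass: net batch after ignition = 250.0 t (targets for the oxides total 250.0 t; basis as stated: 250.0 t — any gap is answer rounding).
Adding the batch up: Σ batch = 294.8 t; the LOI term Σ batch·LOI equals 44.79 t; the yield ratio, glass ÷ batch: 84.81%.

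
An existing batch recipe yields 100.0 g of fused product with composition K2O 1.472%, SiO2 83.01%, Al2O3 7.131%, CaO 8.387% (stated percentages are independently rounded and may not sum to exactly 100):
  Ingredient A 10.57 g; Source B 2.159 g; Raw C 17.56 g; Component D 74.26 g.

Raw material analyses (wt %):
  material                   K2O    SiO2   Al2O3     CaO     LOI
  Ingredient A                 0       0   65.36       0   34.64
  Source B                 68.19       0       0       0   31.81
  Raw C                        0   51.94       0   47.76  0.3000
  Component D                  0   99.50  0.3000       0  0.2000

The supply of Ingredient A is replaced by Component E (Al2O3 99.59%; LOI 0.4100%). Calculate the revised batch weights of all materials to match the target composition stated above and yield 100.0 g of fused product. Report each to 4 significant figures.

Full precision is kept end to end — working values are displayed rounded to four significant figures in the printout — a single rounding yields every reported figure. Derived quantities are re-derived at exact precision (net glass mass, yield, LOI, the four compositions, the totals) from the weighed amounts at 100.0 g of glass as quoted within the problem or answer text.
The oxide mass targets at 100.0 g fused product:
  K2O: 1.472% × 100.0 = 1.472 g
  SiO2: 83.01% × 100.0 = 83.01 g
  Al2O3: 7.131% × 100.0 = 7.131 g
  CaO: 8.387% × 100.0 = 8.387 g
Checking each oxide sum from the weights as reported, at the basis given (summed amounts equal target values modulo rounding of the values):
  K2O: 2.159·0.6819 = 1.472 g (target 1.472 g)
  SiO2: 17.56·0.5194 + 74.26·0.9950 = 83.01 g (target 83.01 g)
  Al2O3: 6.937·0.9959 + 74.26·0.003000 = 7.131 g (target 7.131 g)
  CaO: 17.56·0.4776 = 8.387 g (target 8.387 g)
The glass-mass cross-check: total charge less LOI = 100.0 g (targets for the oxides total 100.0 g; with the basis standing at 100.0 g — any gap is answer rounding).
Total batch = Σ batch = 100.9 g; the LOI term Σ batch·LOI equals 0.9164 g; yield = glass ÷ total batch = 99.09%.

Revised batch per 100.0 g fused product:
  Component E: 6.937 g
  Source B: 2.159 g
  Raw C: 17.56 g
  Component D: 74.26 g
Total batch = 100.9 g; LOI loss = 0.9164 g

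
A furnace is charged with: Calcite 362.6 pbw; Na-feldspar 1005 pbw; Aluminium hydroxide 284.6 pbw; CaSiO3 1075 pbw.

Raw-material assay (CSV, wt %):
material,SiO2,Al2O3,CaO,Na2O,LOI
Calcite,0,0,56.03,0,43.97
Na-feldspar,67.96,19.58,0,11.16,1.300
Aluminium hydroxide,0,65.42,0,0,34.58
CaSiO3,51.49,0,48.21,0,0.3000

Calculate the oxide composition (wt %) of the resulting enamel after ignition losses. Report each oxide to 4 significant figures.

The intermediate values are printed rounded off to 4 significant figures on the page; the working math keeps exact precision all the way through. Exactly one rounding is applied to each reported result — all derived quantities, including four oxide percentages, ignition loss, totals, net glass mass, the yield, are re-derived using the weight values for 2453 pbw of glass in full float precision as quoted within problem or answer.
What the batch supplies per oxide:
  SiO2: 1005·0.6796 + 1075·0.5149 = 1237 pbw
  Al2O3: 1005·0.1958 + 284.6·0.6542 = 383.0 pbw
  CaO: 362.6·0.5603 + 1075·0.4821 = 721.4 pbw
  Na2O: 1005·0.1116 = 112.2 pbw
LOI: 362.6·0.4397 + 1005·0.01300 + 284.6·0.3458 + 1075·0.003000 = 274.1 pbw
Glass mass = batch − LOI = 2727 − 274.1 = 2453 pbw (= the summed oxide contributions)
percent by weight: oxide/glass ×100

Glass mass = 2453 pbw (batch 2727 − LOI 274.1).
Composition: SiO2 50.41%, Al2O3 15.61%, CaO 29.41%, Na2O 4.572%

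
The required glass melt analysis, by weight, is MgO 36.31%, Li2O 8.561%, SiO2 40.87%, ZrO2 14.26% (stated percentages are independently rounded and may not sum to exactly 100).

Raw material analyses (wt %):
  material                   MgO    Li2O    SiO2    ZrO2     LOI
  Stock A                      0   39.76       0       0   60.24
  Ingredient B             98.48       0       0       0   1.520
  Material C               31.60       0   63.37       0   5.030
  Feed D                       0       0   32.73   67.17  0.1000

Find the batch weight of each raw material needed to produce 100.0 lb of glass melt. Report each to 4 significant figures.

Intermediates appear, with 4-significant-digit rounding, at each printed step — all internal work holds full float precision at each step; every reported figure takes just one rounding — the derived quantities are recomputed starting from the weights for 100.0 lb of glass in exact precision (totals, glass mass, four oxide percentages, ignition loss, yield) as written in problem or answer.
Oxide mass targets, per 100.0 lb glass melt:
  MgO: 36.31% × 100.0 = 36.31 lb
  Li2O: 8.561% × 100.0 = 8.561 lb
  SiO2: 40.87% × 100.0 = 40.87 lb
  ZrO2: 14.26% × 100.0 = 14.26 lb
Checking each oxide sum applying the batch weights above, under the basis named above (summed amounts equal target values within answer rounding):
  MgO: 19.69·0.9848 + 53.53·0.3160 = 36.31 lb (target 36.31 lb)
  Li2O: 21.53·0.3976 = 8.560 lb (target 8.561 lb)
  SiO2: 53.53·0.6337 + 21.23·0.3273 = 40.87 lb (target 40.87 lb)
  ZrO2: 21.23·0.6717 = 14.26 lb (target 14.26 lb)
Glass mass check: net batch after ignition = 100.0 lb (per-oxide target masses sum to 100.0 lb; basis as stated: 100.0 lb — differing by rounding only).
Whole-batch sum: Σ batch = 116.0 lb; the LOI term Σ batch·LOI equals 15.98 lb; yield, glass over the total, = 86.22%.

Batch per 100.0 lb glass melt:
  Stock A: 21.53 lb
  Ingredient B: 19.69 lb
  Material C: 53.53 lb
  Feed D: 21.23 lb
Total batch = 116.0 lb; LOI loss = 15.98 lb; yield = 86.22%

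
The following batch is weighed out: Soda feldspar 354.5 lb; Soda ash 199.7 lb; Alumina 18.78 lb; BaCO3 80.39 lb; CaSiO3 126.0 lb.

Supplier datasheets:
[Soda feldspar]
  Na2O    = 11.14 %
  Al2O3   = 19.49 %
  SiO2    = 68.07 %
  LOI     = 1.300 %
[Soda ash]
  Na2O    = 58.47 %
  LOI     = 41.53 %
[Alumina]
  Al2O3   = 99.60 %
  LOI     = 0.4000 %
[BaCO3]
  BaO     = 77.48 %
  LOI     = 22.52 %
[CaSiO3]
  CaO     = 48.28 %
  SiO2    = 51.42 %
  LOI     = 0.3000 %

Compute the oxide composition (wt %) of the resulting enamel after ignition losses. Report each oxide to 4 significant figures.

Mid-chain values appear rounded to 4 significant digits alongside each step. The whole derivation keeps full float precision all the way through — a single rounding finalizes every reported result. The derived quantities (net glass mass, ignition loss, the yield, five oxide percentages, totals) are computed starting from the weights on 673.3 lb of glass in full float precision, exactly as shown in either problem or answer.
Oxide masses out of the charge:
  Na2O: 354.5·0.1114 + 199.7·0.5847 = 156.3 lb
  Al2O3: 354.5·0.1949 + 18.78·0.9960 = 87.80 lb
  CaO: 126.0·0.4828 = 60.83 lb
  SiO2: 354.5·0.6807 + 126.0·0.5142 = 306.1 lb
  BaO: 80.39·0.7748 = 62.29 lb
LOI: 354.5·0.01300 + 199.7·0.4153 + 18.78·0.004000 + 80.39·0.2252 + 126.0·0.003000 = 106.1 lb
Glass = total batch minus LOI = 779.4 − 106.1 = 673.3 lb (= the summed oxide contributions)
wt % = 100 × oxide mass / glass mass

Glass mass = 673.3 lb (batch 779.4 − LOI 106.1).
Composition: Na2O 23.21%, Al2O3 13.04%, CaO 9.035%, SiO2 45.46%, BaO 9.251%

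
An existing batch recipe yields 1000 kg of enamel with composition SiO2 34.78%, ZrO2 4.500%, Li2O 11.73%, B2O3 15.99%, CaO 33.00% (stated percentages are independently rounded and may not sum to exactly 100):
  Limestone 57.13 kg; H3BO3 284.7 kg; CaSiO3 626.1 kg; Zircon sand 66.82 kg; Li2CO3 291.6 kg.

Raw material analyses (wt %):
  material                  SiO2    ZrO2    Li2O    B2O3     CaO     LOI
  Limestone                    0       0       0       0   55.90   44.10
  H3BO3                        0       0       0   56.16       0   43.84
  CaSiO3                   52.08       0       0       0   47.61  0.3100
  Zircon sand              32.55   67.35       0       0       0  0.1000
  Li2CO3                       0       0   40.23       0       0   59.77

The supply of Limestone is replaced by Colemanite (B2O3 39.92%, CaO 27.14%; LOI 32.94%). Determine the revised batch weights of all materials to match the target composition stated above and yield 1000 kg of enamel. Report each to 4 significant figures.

Values along the way are printed, rounded to four significant digits, in the printout; all arithmetic holds full precision at each step — every reported result takes just one rounding — derived quantities, which include ignition loss, the yield, glass mass, five oxide percentages, totals, are re-derived in full float precision, as set out in the problem or the answer, from the weighed amounts on 1000 kg of glass.
Oxide-by-oxide targets in 1000 kg enamel:
  SiO2: 34.78% × 1000 = 347.8 kg
  ZrO2: 4.500% × 1000 = 45.00 kg
  Li2O: 11.73% × 1000 = 117.3 kg
  B2O3: 15.99% × 1000 = 159.9 kg
  CaO: 33.00% × 1000 = 330.0 kg
Oxide-by-oxide audit per the reported batch figures, per the basis as stated (sum by sum, the targets are met inside rounding margins):
  SiO2: 626.1·0.5208 + 66.82·0.3255 = 347.8 kg (target 347.8 kg)
  ZrO2: 66.82·0.6735 = 45.00 kg (target 45.00 kg)
  Li2O: 291.6·0.4023 = 117.3 kg (target 117.3 kg)
  B2O3: 117.7·0.3992 + 201.1·0.5616 = 159.9 kg (target 159.9 kg)
  CaO: 117.7·0.2714 + 626.1·0.4761 = 330.0 kg (target 330.0 kg)
Mass balance on the glass: batch Σ − ignition loss = 1000 kg (the targets, summed, come to 1000 kg; against the stated basis, 1000 kg — rounding explains the deltas).
Batch grand total — Σ batch = 1303 kg; the LOI term Σ batch·LOI equals 303.2 kg; as yield: glass ÷ batch → 76.73%.

Revised batch per 1000 kg enamel:
  Colemanite: 117.7 kg
  H3BO3: 201.1 kg
  CaSiO3: 626.1 kg
  Zircon sand: 66.82 kg
  Li2CO3: 291.6 kg
Total batch = 1303 kg; LOI loss = 303.2 kg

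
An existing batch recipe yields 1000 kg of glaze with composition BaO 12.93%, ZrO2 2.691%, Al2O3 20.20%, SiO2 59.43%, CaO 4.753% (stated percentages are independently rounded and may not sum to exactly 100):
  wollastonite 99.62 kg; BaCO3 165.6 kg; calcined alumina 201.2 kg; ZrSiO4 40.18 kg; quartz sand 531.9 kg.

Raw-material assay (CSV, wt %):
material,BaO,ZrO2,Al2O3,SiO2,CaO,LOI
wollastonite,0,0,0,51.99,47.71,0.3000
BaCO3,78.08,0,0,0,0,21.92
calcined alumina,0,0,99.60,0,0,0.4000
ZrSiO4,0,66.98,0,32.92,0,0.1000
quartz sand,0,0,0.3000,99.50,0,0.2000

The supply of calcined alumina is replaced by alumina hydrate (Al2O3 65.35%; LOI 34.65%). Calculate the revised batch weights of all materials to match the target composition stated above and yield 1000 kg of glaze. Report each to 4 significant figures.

Revised batch per 1000 kg glaze:
  wollastonite: 99.62 kg
  BaCO3: 165.6 kg
  alumina hydrate: 306.7 kg
  ZrSiO4: 40.18 kg
  quartz sand: 531.9 kg
Total batch = 1144 kg; LOI loss = 144.0 kg

Intermediates are displayed with 4-significant-figure rounding as written; all arithmetic holds full float precision through the solve. Every reported number receives exactly one rounding; the derived quantities are re-derived using the weight values per 1000 kg of glass in full float precision (the five compositions, glass mass, LOI, totals, yield), exactly as shown in the question or the answer.
Target masses of each oxide per 1000 kg glaze:
  BaO: 12.93% × 1000 = 129.3 kg
  ZrO2: 2.691% × 1000 = 26.91 kg
  Al2O3: 20.20% × 1000 = 202.0 kg
  SiO2: 59.43% × 1000 = 594.3 kg
  CaO: 4.753% × 1000 = 47.53 kg
Sums-versus-targets review working from each reported weight, against the basis in use (target by target, the sums agree exact up to rounding of places):
  BaO: 165.6·0.7808 = 129.3 kg (target 129.3 kg)
  ZrO2: 40.18·0.6698 = 26.91 kg (target 26.91 kg)
  Al2O3: 306.7·0.6535 + 531.9·0.003000 = 202.0 kg (target 202.0 kg)
  SiO2: 99.62·0.5199 + 40.18·0.3292 + 531.9·0.9950 = 594.3 kg (target 594.3 kg)
  CaO: 99.62·0.4771 = 47.53 kg (target 47.53 kg)
Mass balance on the glass: total batch − LOI = 1000 kg (the Σ of target masses is 1000 kg; with the basis standing at 1000 kg — rounding explains the deltas).
Whole-batch sum: Σ batch = 1144 kg; LOI loss = Σ batch·LOI = 144.0 kg; the yield ratio, glass ÷ batch: 87.41%.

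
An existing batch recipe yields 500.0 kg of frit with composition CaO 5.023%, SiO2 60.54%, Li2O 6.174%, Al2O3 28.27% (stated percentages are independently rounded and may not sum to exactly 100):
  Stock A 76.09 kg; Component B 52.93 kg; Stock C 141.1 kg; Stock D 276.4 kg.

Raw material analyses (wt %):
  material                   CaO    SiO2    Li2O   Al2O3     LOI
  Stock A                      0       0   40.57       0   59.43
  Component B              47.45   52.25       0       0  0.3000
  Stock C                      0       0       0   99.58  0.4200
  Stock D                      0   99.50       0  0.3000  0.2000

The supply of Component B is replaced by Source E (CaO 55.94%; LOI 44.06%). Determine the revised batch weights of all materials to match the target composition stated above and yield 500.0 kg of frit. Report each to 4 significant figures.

Each numeric step keeps full precision in all steps. Intermediates are printed (rounded to 4 significant figures) within the worked lines. A single rounding completes every reported value — all derived quantities are computed using the weight values at 500.0 kg of glass at exact precision (LOI, yield, totals, net glass mass, four oxide percentages) as given in question or answer.
Target masses of each oxide per 500.0 kg frit:
  CaO: 5.023% × 500.0 = 25.12 kg
  SiO2: 60.54% × 500.0 = 302.7 kg
  Li2O: 6.174% × 500.0 = 30.87 kg
  Al2O3: 28.27% × 500.0 = 141.4 kg
Sums-versus-targets review working from each reported weight, on the stated basis (summed amounts equal target values up to rounding of the answer):
  CaO: 44.90·0.5594 = 25.12 kg (target 25.12 kg)
  SiO2: 304.2·0.9950 = 302.7 kg (target 302.7 kg)
  Li2O: 76.09·0.4057 = 30.87 kg (target 30.87 kg)
  Al2O3: 141.0·0.9958 + 304.2·0.003000 = 141.3 kg (target 141.4 kg)
Consistency of the glass mass: the batch minus its LOI: 500.0 kg (oxide target masses add up to 500.0 kg; against the stated basis, 500.0 kg — a pure rounding effect).
Adding the batch up: Σ batch = 566.2 kg; loss to ignition Σ batch·LOI = 66.20 kg; glass ÷ batch gives a yield of 88.31%.

Revised batch per 500.0 kg frit:
  Stock A: 76.09 kg
  Source E: 44.90 kg
  Stock C: 141.0 kg
  Stock D: 304.2 kg
Total batch = 566.2 kg; LOI loss = 66.20 kg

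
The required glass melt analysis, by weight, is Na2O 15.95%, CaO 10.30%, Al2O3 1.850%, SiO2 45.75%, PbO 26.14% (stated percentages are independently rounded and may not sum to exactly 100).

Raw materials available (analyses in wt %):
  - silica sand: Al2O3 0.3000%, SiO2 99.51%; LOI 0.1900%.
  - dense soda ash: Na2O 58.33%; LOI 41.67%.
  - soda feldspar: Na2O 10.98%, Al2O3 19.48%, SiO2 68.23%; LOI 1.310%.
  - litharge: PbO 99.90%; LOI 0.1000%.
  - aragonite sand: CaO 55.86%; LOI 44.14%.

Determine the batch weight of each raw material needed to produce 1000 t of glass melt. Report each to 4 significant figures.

The working math carries full float precision all the way through. Values along the way are shown, with 4-significant-figure rounding, in the working. Each reported number is rounded a single time — all derived quantities, including the yield, the totals, glass mass, LOI, the five compositions, are re-derived starting from the weights for 1000 t of glass in exact precision precisely as stated by the question or the answer.
Target oxide masses per 1000 t glass melt:
  Na2O: 15.95% × 1000 = 159.5 t
  CaO: 10.30% × 1000 = 103.0 t
  Al2O3: 1.850% × 1000 = 18.50 t
  SiO2: 45.75% × 1000 = 457.5 t
  PbO: 26.14% × 1000 = 261.4 t
Balance tally, oxide-wise, working from each reported weight, per the basis as stated (delivered sums recover each target exact up to rounding of places):
  Na2O: 256.7·0.5833 + 88.83·0.1098 = 159.5 t (target 159.5 t)
  CaO: 184.4·0.5586 = 103.0 t (target 103.0 t)
  Al2O3: 398.8·0.003000 + 88.83·0.1948 = 18.50 t (target 18.50 t)
  SiO2: 398.8·0.9951 + 88.83·0.6823 = 457.5 t (target 457.5 t)
  PbO: 261.7·0.9990 = 261.4 t (target 261.4 t)
Glass-mass sanity pass: total batch − LOI = 999.9 t (the targets, summed, come to 999.9 t; versus the stated basis of 1000 t — a pure rounding effect).
Batch grand total — Σ batch = 1190 t; LOI loss = Σ batch·LOI = 190.5 t; yield = glass ÷ total batch = 83.99%.

Batch per 1000 t glass melt:
  silica sand: 398.8 t
  dense soda ash: 256.7 t
  soda feldspar: 88.83 t
  litharge: 261.7 t
  aragonite sand: 184.4 t
Total batch = 1190 t; LOI loss = 190.5 t; yield = 83.99%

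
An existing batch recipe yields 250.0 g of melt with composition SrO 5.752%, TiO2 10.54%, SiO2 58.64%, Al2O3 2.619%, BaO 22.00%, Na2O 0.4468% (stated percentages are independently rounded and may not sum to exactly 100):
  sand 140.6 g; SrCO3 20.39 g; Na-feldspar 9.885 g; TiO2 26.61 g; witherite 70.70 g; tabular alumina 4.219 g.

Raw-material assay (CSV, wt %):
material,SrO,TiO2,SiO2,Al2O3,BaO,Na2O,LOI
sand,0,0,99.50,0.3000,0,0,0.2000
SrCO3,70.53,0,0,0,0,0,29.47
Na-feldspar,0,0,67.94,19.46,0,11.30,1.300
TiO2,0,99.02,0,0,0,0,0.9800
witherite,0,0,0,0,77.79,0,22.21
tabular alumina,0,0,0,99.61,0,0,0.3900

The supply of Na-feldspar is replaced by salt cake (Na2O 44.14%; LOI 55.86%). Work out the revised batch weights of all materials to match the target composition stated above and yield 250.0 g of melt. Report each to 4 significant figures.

Revised batch per 250.0 g melt:
  sand: 147.3 g
  SrCO3: 20.39 g
  salt cake: 2.531 g
  TiO2: 26.61 g
  witherite: 70.70 g
  tabular alumina: 6.129 g
Total batch = 273.7 g; LOI loss = 23.70 g

Intermediates are printed, rounded to 4 significant digits, in the working; full float precision is carried at all times — exactly one rounding goes into each reported figure — the derived quantities (six oxide percentages, net glass mass, yield, totals, LOI) are carried at exact precision using the weight values on 250.0 g of glass exactly as shown in problem or answer.
Target masses of each oxide per 250.0 g melt:
  SrO: 5.752% × 250.0 = 14.38 g
  TiO2: 10.54% × 250.0 = 26.35 g
  SiO2: 58.64% × 250.0 = 146.6 g
  Al2O3: 2.619% × 250.0 = 6.548 g
  BaO: 22.00% × 250.0 = 55.00 g
  Na2O: 0.4468% × 250.0 = 1.117 g
A balance pass over the oxides, from the weights as reported, for the quoted basis mass (each sum matches its target mass modulo rounding of the values):
  SrO: 20.39·0.7053 = 14.38 g (target 14.38 g)
  TiO2: 26.61·0.9902 = 26.35 g (target 26.35 g)
  SiO2: 147.3·0.9950 = 146.6 g (target 146.6 g)
  Al2O3: 147.3·0.003000 + 6.129·0.9961 = 6.547 g (target 6.548 g)
  BaO: 70.70·0.7779 = 55.00 g (target 55.00 g)
  Na2O: 2.531·0.4414 = 1.117 g (target 1.117 g)
The glass-mass cross-check: total charge less LOI = 250.0 g (targets for the oxides total 250.0 g; against the stated basis, 250.0 g — gaps are rounding artifacts).
Batch total: Σ batch = 273.7 g; LOI loss = Σ batch·LOI = 23.70 g; as yield: glass ÷ batch → 91.34%.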